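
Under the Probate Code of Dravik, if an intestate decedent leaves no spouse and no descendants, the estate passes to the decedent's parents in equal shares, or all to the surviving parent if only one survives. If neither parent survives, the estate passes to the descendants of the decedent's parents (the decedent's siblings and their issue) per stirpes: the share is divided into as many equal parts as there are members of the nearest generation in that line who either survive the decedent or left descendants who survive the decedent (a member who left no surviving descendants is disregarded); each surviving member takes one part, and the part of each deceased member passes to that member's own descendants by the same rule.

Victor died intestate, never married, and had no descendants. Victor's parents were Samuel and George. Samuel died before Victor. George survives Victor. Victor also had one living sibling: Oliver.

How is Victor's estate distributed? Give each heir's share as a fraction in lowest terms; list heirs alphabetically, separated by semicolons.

Only one parent, George, survives, so George takes the entire estate. The siblings take nothing because a surviving parent has priority.

George 1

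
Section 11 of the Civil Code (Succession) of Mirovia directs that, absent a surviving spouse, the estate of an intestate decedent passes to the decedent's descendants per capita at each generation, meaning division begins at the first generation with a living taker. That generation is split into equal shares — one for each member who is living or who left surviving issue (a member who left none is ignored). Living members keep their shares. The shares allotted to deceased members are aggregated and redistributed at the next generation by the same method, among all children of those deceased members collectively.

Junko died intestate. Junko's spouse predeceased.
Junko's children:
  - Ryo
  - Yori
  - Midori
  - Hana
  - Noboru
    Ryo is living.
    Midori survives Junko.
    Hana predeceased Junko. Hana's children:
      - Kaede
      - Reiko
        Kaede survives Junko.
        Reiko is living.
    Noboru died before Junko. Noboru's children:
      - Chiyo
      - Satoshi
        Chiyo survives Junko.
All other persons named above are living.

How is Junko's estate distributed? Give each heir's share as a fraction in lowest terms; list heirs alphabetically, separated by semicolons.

There is no surviving spouse, so the entire estate passes to Junko's descendants per capita at each generation.
At generation 1 (Ryo, Yori, Midori, Hana, Noboru) there are 5 shares of (1)/5 = 1/5 each.
Living: Ryo, Yori, and Midori — each takes 1/5.
Deceased: Hana and Noboru. Their combined 2/5 is pooled and carried to generation 2.
At generation 2 (Kaede, Reiko, Chiyo, Satoshi) there are 4 shares of (2/5)/4 = 1/10 each.
Living: Kaede, Reiko, Chiyo, and Satoshi — each takes 1/10.

Chiyo 1/10; Kaede 1/10; Midori 1/5; Reiko 1/10; Ryo 1/5; Satoshi 1/10; Yori 1/5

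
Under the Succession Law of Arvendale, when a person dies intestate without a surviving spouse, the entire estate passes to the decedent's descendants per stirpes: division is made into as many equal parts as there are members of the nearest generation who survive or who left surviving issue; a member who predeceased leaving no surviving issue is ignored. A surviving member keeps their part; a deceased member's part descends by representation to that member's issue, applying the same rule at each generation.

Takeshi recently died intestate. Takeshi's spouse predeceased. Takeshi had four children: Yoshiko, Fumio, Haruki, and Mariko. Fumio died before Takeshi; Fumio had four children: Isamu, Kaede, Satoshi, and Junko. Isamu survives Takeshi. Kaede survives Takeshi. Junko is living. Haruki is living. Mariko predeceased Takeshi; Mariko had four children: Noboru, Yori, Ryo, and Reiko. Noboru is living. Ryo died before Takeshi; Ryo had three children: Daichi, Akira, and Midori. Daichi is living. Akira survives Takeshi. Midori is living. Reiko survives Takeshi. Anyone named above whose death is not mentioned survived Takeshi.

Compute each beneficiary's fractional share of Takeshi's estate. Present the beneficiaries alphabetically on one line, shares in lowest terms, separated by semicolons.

Akira 1/48; Daichi 1/48; Haruki 1/4; Isamu 1/16; Junko 1/16; Kaede 1/16; Midori 1/48; Noboru 1/16; Reiko 1/16; Satoshi 1/16; Yori 1/16; Yoshiko 1/4

There is no surviving spouse, so the entire estate passes to Takeshi's descendants per stirpes.
The estate is divided into 4 equal shares of 1/4 among Yoshiko, Fumio, Haruki, Mariko.
Yoshiko is living and takes 1/4.
Fumio predeceased; the 1/4 allotted to Fumio's branch passes to Fumio's issue by representation.
The 1/4 is divided into 4 equal shares of 1/16 among Isamu, Kaede, Satoshi, Junko.
Isamu is living and takes 1/16.
Kaede is living and takes 1/16.
Satoshi is living and takes 1/16.
Junko is living and takes 1/16.
Haruki is living and takes 1/4.
Mariko predeceased; the 1/4 allotted to Mariko's branch passes to Mariko's issue by representation.
The 1/4 is divided into 4 equal shares of 1/16 among Noboru, Yori, Ryo, Reiko.
Noboru is living and takes 1/16.
Yori is living and takes 1/16.
Ryo predeceased; the 1/16 allotted to Ryo's branch passes to Ryo's issue by representation.
The 1/16 is divided into 3 equal shares of 1/48 among Daichi, Akira, Midori.
Daichi is living and takes 1/48.
Akira is living and takes 1/48.
Midori is living and takes 1/48.
Reiko is living and takes 1/16.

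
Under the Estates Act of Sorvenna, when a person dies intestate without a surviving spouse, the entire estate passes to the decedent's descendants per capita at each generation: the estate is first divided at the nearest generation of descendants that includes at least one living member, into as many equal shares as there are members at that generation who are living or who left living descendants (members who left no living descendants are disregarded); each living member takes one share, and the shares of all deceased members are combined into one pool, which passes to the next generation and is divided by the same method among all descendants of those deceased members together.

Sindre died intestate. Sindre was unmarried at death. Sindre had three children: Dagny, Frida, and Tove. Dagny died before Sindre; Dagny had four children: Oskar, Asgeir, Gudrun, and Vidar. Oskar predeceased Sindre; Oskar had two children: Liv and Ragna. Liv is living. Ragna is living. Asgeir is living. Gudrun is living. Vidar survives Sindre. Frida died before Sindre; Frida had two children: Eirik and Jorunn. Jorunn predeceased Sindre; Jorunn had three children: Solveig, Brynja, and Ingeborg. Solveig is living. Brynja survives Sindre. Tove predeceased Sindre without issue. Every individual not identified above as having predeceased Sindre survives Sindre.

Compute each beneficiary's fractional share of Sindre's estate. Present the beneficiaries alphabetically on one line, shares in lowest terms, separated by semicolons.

Asgeir 1/6; Brynja 1/15; Eirik 1/6; Gudrun 1/6; Ingeborg 1/15; Liv 1/15; Ragna 1/15; Solveig 1/15; Vidar 1/6

There is no surviving spouse, so the entire estate passes to Sindre's descendants per capita at each generation.
No one at generation 1 (Dagny, Frida) is living; moving to the next generation.
At generation 2 (Oskar, Asgeir, Gudrun, Vidar, Eirik, Jorunn) there are 6 shares of (1)/6 = 1/6 each.
Living: Asgeir, Gudrun, Vidar, and Eirik — each takes 1/6.
Deceased: Oskar and Jorunn. Their combined 1/3 is pooled and carried to generation 3.
At generation 3 (Liv, Ragna, Solveig, Brynja, Ingeborg) there are 5 shares of (1/3)/5 = 1/15 each.
Living: Liv, Ragna, Solveig, Brynja, and Ingeborg — each takes 1/15.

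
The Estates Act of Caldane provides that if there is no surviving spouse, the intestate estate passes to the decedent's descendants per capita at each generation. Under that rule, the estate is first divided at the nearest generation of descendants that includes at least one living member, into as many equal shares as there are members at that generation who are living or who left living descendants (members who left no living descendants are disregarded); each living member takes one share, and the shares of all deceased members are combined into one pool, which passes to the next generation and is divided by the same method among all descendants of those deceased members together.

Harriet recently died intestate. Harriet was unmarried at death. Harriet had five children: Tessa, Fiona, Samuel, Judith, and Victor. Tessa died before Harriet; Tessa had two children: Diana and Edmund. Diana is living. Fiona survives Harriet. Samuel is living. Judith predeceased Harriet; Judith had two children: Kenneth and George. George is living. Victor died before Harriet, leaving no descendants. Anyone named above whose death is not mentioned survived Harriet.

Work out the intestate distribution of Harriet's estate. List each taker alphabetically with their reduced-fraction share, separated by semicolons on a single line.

Diana 1/8; Edmund 1/8; Fiona 1/4; George 1/8; Kenneth 1/8; Samuel 1/4

There is no surviving spouse, so the entire estate passes to Harriet's descendants per capita at each generation.
At generation 1 (Tessa, Fiona, Samuel, Judith) there are 4 shares of (1)/4 = 1/4 each.
Living: Fiona and Samuel — each takes 1/4.
Deceased: Tessa and Judith. Their combined 1/2 is pooled and carried to generation 2.
At generation 2 (Diana, Edmund, Kenneth, George) there are 4 shares of (1/2)/4 = 1/8 each.
Living: Diana, Edmund, Kenneth, and George — each takes 1/8.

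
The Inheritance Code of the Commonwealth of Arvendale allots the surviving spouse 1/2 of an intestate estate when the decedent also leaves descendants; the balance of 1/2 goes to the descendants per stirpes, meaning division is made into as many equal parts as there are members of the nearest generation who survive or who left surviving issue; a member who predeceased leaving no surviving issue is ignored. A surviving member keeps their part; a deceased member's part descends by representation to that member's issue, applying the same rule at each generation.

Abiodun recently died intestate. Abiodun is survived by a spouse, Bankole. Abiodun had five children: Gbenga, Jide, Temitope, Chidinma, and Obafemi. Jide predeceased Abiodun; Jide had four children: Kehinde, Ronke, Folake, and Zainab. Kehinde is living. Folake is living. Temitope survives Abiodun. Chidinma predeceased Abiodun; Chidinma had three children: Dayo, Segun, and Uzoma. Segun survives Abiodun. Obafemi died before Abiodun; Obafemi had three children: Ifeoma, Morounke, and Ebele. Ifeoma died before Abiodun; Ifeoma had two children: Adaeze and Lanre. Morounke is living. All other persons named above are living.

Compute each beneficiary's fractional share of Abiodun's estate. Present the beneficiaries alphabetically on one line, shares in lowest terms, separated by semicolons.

Bankole, as surviving spouse, takes 1/2.
The remaining 1/2 passes to Abiodun's descendants per stirpes.
The 1/2 is divided into 5 equal shares of 1/10 among Gbenga, Jide, Temitope, Chidinma, Obafemi.
Gbenga is living and takes 1/10.
Jide predeceased; the 1/10 allotted to Jide's branch passes to Jide's issue by representation.
The 1/10 is divided into 4 equal shares of 1/40 among Kehinde, Ronke, Folake, Zainab.
Kehinde is living and takes 1/40.
Ronke is living and takes 1/40.
Folake is living and takes 1/40.
Zainab is living and takes 1/40.
Temitope is living and takes 1/10.
Chidinma predeceased; the 1/10 allotted to Chidinma's branch passes to Chidinma's issue by representation.
The 1/10 is divided into 3 equal shares of 1/30 among Dayo, Segun, Uzoma.
Dayo is living and takes 1/30.
Segun is living and takes 1/30.
Uzoma is living and takes 1/30.
Obafemi predeceased; the 1/10 allotted to Obafemi's branch passes to Obafemi's issue by representation.
The 1/10 is divided into 3 equal shares of 1/30 among Ifeoma, Morounke, Ebele.
Ifeoma predeceased; the 1/30 allotted to Ifeoma's branch passes to Ifeoma's issue by representation.
The 1/30 is divided into 2 equal shares of 1/60 among Adaeze, Lanre.
Adaeze is living and takes 1/60.
Lanre is living and takes 1/60.
Morounke is living and takes 1/30.
Ebele is living and takes 1/30.

Adaeze 1/60; Bankole 1/2; Dayo 1/30; Ebele 1/30; Folake 1/40; Gbenga 1/10; Kehinde 1/40; Lanre 1/60; Morounke 1/30; Ronke 1/40; Segun 1/30; Temitope 1/10; Uzoma 1/30; Zainab 1/40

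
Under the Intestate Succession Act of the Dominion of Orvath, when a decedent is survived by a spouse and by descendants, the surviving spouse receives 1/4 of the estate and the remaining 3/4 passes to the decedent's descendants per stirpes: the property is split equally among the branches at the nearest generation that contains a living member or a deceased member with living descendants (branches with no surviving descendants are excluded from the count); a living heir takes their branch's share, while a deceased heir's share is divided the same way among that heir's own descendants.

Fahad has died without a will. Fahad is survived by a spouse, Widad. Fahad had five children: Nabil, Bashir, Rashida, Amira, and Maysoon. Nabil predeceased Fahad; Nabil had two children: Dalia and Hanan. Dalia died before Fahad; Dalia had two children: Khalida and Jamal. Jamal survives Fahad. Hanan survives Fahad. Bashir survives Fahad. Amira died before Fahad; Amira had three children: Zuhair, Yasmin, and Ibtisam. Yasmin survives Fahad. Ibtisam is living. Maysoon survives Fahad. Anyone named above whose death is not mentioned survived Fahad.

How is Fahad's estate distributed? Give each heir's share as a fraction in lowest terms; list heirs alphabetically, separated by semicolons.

Bashir 3/20; Hanan 3/40; Ibtisam 1/20; Jamal 3/80; Khalida 3/80; Maysoon 3/20; Rashida 3/20; Widad 1/4; Yasmin 1/20; Zuhair 1/20

Widad, as surviving spouse, takes 1/4.
The remaining 3/4 passes to Fahad's descendants per stirpes.
The 3/4 is divided into 5 equal shares of 3/20 among Nabil, Bashir, Rashida, Amira, Maysoon.
Nabil predeceased; the 3/20 allotted to Nabil's branch passes to Nabil's issue by representation.
The 3/20 is divided into 2 equal shares of 3/40 among Dalia, Hanan.
Dalia predeceased; the 3/40 allotted to Dalia's branch passes to Dalia's issue by representation.
The 3/40 is divided into 2 equal shares of 3/80 among Khalida, Jamal.
Khalida is living and takes 3/80.
Jamal is living and takes 3/80.
Hanan is living and takes 3/40.
Bashir is living and takes 3/20.
Rashida is living and takes 3/20.
Amira predeceased; the 3/20 allotted to Amira's branch passes to Amira's issue by representation.
The 3/20 is divided into 3 equal shares of 1/20 among Zuhair, Yasmin, Ibtisam.
Zuhair is living and takes 1/20.
Yasmin is living and takes 1/20.
Ibtisam is living and takes 1/20.
Maysoon is living and takes 3/20.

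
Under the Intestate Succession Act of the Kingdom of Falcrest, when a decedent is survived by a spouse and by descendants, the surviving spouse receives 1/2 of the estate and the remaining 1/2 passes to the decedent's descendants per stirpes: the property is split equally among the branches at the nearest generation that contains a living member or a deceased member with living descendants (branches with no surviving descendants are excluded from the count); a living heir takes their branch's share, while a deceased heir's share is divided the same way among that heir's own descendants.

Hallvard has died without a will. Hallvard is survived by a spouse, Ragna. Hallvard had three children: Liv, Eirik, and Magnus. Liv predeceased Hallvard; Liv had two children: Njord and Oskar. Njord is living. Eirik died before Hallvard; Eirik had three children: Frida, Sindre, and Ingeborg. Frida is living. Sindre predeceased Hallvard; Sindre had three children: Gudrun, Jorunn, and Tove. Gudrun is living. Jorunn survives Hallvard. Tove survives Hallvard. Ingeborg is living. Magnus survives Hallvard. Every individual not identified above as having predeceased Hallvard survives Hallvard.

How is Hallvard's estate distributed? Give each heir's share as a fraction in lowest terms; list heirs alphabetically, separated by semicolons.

Frida 1/18; Gudrun 1/54; Ingeborg 1/18; Jorunn 1/54; Magnus 1/6; Njord 1/12; Oskar 1/12; Ragna 1/2; Tove 1/54

Ragna, as surviving spouse, takes 1/2.
The remaining 1/2 passes to Hallvard's descendants per stirpes.
The 1/2 is divided into 3 equal shares of 1/6 among Liv, Eirik, Magnus.
Liv predeceased; the 1/6 allotted to Liv's branch passes to Liv's issue by representation.
The 1/6 is divided into 2 equal shares of 1/12 among Njord, Oskar.
Njord is living and takes 1/12.
Oskar is living and takes 1/12.
Eirik predeceased; the 1/6 allotted to Eirik's branch passes to Eirik's issue by representation.
The 1/6 is divided into 3 equal shares of 1/18 among Frida, Sindre, Ingeborg.
Frida is living and takes 1/18.
Sindre predeceased; the 1/18 allotted to Sindre's branch passes to Sindre's issue by representation.
The 1/18 is divided into 3 equal shares of 1/54 among Gudrun, Jorunn, Tove.
Gudrun is living and takes 1/54.
Jorunn is living and takes 1/54.
Tove is living and takes 1/54.
Ingeborg is living and takes 1/18.
Magnus is living and takes 1/6.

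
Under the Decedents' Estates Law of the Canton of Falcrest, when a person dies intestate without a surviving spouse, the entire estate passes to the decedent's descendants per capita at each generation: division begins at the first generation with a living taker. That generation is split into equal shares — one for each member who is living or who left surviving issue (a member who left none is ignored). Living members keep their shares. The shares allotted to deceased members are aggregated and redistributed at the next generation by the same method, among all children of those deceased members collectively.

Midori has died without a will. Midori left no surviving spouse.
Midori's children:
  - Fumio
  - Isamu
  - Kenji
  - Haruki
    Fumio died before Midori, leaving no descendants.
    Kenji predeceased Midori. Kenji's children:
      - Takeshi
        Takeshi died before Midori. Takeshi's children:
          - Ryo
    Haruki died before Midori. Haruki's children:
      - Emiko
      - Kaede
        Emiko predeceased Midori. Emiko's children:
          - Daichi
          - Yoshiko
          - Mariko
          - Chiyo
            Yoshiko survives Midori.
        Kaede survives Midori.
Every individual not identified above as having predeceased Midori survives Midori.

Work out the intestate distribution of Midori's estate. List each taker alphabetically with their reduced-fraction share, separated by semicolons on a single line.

There is no surviving spouse, so the entire estate passes to Midori's descendants per capita at each generation.
At generation 1 (Isamu, Kenji, Haruki) there are 3 shares of (1)/3 = 1/3 each.
Living: Isamu — each takes 1/3.
Deceased: Kenji and Haruki. Their combined 2/3 is pooled and carried to generation 2.
At generation 2 (Takeshi, Emiko, Kaede) there are 3 shares of (2/3)/3 = 2/9 each.
Living: Kaede — each takes 2/9.
Deceased: Takeshi and Emiko. Their combined 4/9 is pooled and carried to generation 3.
At generation 3 (Ryo, Daichi, Yoshiko, Mariko, Chiyo) there are 5 shares of (4/9)/5 = 4/45 each.
Living: Ryo, Daichi, Yoshiko, Mariko, and Chiyo — each takes 4/45.

Chiyo 4/45; Daichi 4/45; Isamu 1/3; Kaede 2/9; Mariko 4/45; Ryo 4/45; Yoshiko 4/45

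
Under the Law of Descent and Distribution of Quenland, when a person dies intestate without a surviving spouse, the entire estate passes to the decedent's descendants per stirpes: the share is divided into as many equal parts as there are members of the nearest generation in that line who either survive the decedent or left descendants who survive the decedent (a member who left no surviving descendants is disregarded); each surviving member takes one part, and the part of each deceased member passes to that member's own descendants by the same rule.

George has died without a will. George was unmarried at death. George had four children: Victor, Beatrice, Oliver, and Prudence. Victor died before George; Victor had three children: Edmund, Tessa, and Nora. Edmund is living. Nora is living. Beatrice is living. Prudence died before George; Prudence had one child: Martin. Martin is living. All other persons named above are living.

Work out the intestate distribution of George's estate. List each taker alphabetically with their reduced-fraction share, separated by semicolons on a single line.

Beatrice 1/4; Edmund 1/12; Martin 1/4; Nora 1/12; Oliver 1/4; Tessa 1/12

There is no surviving spouse, so the entire estate passes to George's descendants per stirpes.
The estate is divided into 4 equal shares of 1/4 among Victor, Beatrice, Oliver, Prudence.
Victor predeceased; the 1/4 allotted to Victor's branch passes to Victor's issue by representation.
The 1/4 is divided into 3 equal shares of 1/12 among Edmund, Tessa, Nora.
Edmund is living and takes 1/12.
Tessa is living and takes 1/12.
Nora is living and takes 1/12.
Beatrice is living and takes 1/4.
Oliver is living and takes 1/4.
Prudence predeceased; the 1/4 allotted to Prudence's branch passes to Prudence's issue by representation.
Martin is the sole taker at this level and receives the full 1/4.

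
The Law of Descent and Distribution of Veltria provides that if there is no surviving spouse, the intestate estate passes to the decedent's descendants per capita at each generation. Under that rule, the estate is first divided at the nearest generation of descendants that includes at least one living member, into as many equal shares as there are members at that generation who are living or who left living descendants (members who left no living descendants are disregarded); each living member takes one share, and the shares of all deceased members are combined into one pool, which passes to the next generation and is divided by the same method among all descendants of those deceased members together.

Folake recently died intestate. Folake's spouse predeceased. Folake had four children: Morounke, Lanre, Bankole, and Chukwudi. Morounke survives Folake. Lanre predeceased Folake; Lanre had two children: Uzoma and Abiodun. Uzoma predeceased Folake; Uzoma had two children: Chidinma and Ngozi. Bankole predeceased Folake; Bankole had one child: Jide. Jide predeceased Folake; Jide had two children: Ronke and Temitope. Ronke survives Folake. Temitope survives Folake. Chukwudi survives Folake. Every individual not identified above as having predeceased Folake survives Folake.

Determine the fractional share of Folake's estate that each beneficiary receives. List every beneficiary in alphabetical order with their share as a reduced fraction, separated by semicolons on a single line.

Abiodun 1/6; Chidinma 1/12; Chukwudi 1/4; Morounke 1/4; Ngozi 1/12; Ronke 1/12; Temitope 1/12

There is no surviving spouse, so the entire estate passes to Folake's descendants per capita at each generation.
At generation 1 (Morounke, Lanre, Bankole, Chukwudi) there are 4 shares of (1)/4 = 1/4 each.
Living: Morounke and Chukwudi — each takes 1/4.
Deceased: Lanre and Bankole. Their combined 1/2 is pooled and carried to generation 2.
At generation 2 (Uzoma, Abiodun, Jide) there are 3 shares of (1/2)/3 = 1/6 each.
Living: Abiodun — each takes 1/6.
Deceased: Uzoma and Jide. Their combined 1/3 is pooled and carried to generation 3.
At generation 3 (Chidinma, Ngozi, Ronke, Temitope) there are 4 shares of (1/3)/4 = 1/12 each.
Living: Chidinma, Ngozi, Ronke, and Temitope — each takes 1/12.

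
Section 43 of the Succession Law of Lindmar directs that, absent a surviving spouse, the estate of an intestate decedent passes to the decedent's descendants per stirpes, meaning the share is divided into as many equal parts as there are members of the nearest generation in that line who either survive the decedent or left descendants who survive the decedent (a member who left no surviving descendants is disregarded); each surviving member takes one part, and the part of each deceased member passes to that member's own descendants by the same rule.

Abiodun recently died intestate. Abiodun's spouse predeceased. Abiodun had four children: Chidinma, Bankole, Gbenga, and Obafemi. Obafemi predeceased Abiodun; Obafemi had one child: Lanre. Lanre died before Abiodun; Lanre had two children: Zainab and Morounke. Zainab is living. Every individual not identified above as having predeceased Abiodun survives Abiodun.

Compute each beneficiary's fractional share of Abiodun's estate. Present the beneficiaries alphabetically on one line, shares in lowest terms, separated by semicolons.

Bankole 1/4; Chidinma 1/4; Gbenga 1/4; Morounke 1/8; Zainab 1/8

There is no surviving spouse, so the entire estate passes to Abiodun's descendants per stirpes.
The estate is divided into 4 equal shares of 1/4 among Chidinma, Bankole, Gbenga, Obafemi.
Chidinma is living and takes 1/4.
Bankole is living and takes 1/4.
Gbenga is living and takes 1/4.
Obafemi predeceased; the 1/4 allotted to Obafemi's branch passes to Obafemi's issue by representation.
Lanre's line is the sole branch at this level, so the full 1/4 passes to Lanre's issue by representation.
The 1/4 is divided into 2 equal shares of 1/8 among Zainab, Morounke.
Zainab is living and takes 1/8.
Morounke is living and takes 1/8.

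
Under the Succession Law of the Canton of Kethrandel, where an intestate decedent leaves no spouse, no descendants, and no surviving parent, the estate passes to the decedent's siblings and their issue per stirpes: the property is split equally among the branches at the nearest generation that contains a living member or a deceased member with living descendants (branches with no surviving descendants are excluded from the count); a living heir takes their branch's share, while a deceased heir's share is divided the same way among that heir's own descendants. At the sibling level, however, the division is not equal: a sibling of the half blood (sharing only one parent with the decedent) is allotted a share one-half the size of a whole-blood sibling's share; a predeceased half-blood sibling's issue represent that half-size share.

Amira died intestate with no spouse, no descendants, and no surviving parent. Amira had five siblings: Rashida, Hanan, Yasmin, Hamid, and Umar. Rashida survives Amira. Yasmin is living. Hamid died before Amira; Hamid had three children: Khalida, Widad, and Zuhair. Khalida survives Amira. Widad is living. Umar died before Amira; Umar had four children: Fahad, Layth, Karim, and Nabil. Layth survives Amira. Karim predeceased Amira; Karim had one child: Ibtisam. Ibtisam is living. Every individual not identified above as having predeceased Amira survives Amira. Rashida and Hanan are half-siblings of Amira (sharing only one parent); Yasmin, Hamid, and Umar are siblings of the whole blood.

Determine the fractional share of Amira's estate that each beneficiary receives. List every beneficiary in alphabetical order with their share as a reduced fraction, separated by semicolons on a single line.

Fahad 1/16; Hanan 1/8; Ibtisam 1/16; Khalida 1/12; Layth 1/16; Nabil 1/16; Rashida 1/8; Widad 1/12; Yasmin 1/4; Zuhair 1/12

No spouse, descendants, or parent survives, so the estate passes to Amira's siblings per stirpes.
Half-blood siblings count for one-half the weight of whole-blood siblings at the initial division.
Dividing 1 in proportion to weights (total weight 4): Rashida (weight 1/2) → 1/8; Hanan (weight 1/2) → 1/8; Yasmin (weight 1) → 1/4; Hamid (weight 1) → 1/4; Umar (weight 1) → 1/4.
Rashida is living and takes 1/8.
Hanan is living and takes 1/8.
Yasmin is living and takes 1/4.
Hamid predeceased; the 1/4 allotted to Hamid's branch passes to Hamid's issue by representation.
The 1/4 is divided into 3 equal shares of 1/12 among Khalida, Widad, Zuhair.
Khalida is living and takes 1/12.
Widad is living and takes 1/12.
Zuhair is living and takes 1/12.
Umar predeceased; the 1/4 allotted to Umar's branch passes to Umar's issue by representation.
The 1/4 is divided into 4 equal shares of 1/16 among Fahad, Layth, Karim, Nabil.
Fahad is living and takes 1/16.
Layth is living and takes 1/16.
Karim predeceased; the 1/16 allotted to Karim's branch passes to Karim's issue by representation.
Ibtisam is the sole taker at this level and receives the full 1/16.
Nabil is living and takes 1/16.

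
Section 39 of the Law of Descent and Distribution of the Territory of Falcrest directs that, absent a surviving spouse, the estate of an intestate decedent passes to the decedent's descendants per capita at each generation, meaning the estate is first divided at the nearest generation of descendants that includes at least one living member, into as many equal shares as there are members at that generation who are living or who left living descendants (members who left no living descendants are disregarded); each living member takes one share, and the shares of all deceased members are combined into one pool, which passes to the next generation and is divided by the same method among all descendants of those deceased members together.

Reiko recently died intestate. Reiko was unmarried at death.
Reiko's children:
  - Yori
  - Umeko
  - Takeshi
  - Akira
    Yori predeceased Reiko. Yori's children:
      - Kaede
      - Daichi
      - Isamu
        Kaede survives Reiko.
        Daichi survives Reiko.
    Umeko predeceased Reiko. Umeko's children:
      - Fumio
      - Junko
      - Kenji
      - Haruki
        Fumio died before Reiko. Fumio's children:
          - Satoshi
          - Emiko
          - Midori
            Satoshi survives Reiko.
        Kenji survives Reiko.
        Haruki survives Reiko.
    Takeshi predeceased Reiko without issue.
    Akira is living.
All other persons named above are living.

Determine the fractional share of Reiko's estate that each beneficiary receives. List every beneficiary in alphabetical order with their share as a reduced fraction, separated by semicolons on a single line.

There is no surviving spouse, so the entire estate passes to Reiko's descendants per capita at each generation.
At generation 1 (Yori, Umeko, Akira) there are 3 shares of (1)/3 = 1/3 each.
Living: Akira — each takes 1/3.
Deceased: Yori and Umeko. Their combined 2/3 is pooled and carried to generation 2.
At generation 2 (Kaede, Daichi, Isamu, Fumio, Junko, Kenji, Haruki) there are 7 shares of (2/3)/7 = 2/21 each.
Living: Kaede, Daichi, Isamu, Junko, Kenji, and Haruki — each takes 2/21.
Deceased: Fumio. That 2/21 share is carried to generation 3.
At generation 3 (Satoshi, Emiko, Midori) there are 3 shares of (2/21)/3 = 2/63 each.
Living: Satoshi, Emiko, and Midori — each takes 2/63.

Akira 1/3; Daichi 2/21; Emiko 2/63; Haruki 2/21; Isamu 2/21; Junko 2/21; Kaede 2/21; Kenji 2/21; Midori 2/63; Satoshi 2/63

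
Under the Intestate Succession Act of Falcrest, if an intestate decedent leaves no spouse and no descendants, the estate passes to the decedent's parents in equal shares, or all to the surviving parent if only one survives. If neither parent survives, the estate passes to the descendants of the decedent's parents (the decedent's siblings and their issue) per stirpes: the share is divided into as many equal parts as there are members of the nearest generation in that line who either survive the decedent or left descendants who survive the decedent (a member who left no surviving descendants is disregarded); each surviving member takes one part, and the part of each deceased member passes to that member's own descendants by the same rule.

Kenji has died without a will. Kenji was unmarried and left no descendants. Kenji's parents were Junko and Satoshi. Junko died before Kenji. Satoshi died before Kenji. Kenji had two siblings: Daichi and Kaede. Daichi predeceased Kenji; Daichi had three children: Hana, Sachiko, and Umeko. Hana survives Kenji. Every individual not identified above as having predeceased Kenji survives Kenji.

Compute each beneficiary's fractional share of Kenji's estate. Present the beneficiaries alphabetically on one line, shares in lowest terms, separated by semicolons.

Neither parent survives and there are no descendants, so the estate passes to Kenji's siblings and their issue per stirpes.
The estate is divided into 2 equal shares of 1/2 among Daichi, Kaede.
Daichi predeceased; the 1/2 allotted to Daichi's branch passes to Daichi's issue by representation.
The 1/2 is divided into 3 equal shares of 1/6 among Hana, Sachiko, Umeko.
Hana is living and takes 1/6.
Sachiko is living and takes 1/6.
Umeko is living and takes 1/6.
Kaede is living and takes 1/2.

Hana 1/6; Kaede 1/2; Sachiko 1/6; Umeko 1/6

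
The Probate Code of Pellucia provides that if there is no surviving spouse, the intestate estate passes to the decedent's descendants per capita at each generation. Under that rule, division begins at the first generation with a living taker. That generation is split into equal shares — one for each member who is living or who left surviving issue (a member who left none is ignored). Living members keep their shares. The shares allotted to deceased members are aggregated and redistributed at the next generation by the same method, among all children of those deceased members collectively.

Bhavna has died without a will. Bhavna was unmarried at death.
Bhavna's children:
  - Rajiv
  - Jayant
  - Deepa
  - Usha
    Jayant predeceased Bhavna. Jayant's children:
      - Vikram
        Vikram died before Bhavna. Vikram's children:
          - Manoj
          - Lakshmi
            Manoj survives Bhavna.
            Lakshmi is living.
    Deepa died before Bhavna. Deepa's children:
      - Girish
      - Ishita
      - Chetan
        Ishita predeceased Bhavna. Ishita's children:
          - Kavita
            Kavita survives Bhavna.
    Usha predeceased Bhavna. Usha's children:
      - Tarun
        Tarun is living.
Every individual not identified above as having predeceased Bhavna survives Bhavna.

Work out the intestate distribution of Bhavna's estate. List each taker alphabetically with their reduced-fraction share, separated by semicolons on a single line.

Chetan 3/20; Girish 3/20; Kavita 1/10; Lakshmi 1/10; Manoj 1/10; Rajiv 1/4; Tarun 3/20

There is no surviving spouse, so the entire estate passes to Bhavna's descendants per capita at each generation.
At generation 1 (Rajiv, Jayant, Deepa, Usha) there are 4 shares of (1)/4 = 1/4 each.
Living: Rajiv — each takes 1/4.
Deceased: Jayant, Deepa, and Usha. Their combined 3/4 is pooled and carried to generation 2.
At generation 2 (Vikram, Girish, Ishita, Chetan, Tarun) there are 5 shares of (3/4)/5 = 3/20 each.
Living: Girish, Chetan, and Tarun — each takes 3/20.
Deceased: Vikram and Ishita. Their combined 3/10 is pooled and carried to generation 3.
At generation 3 (Manoj, Lakshmi, Kavita) there are 3 shares of (3/10)/3 = 1/10 each.
Living: Manoj, Lakshmi, and Kavita — each takes 1/10.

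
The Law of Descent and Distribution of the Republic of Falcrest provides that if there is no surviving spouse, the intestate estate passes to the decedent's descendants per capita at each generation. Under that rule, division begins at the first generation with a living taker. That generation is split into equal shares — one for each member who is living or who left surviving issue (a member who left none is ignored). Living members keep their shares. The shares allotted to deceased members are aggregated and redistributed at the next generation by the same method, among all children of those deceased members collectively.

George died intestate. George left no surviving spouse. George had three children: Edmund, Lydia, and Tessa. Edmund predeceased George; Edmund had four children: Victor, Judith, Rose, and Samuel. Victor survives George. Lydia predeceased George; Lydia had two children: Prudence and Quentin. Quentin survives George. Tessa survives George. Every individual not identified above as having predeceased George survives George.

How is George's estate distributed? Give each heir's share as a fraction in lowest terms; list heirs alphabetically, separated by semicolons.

There is no surviving spouse, so the entire estate passes to George's descendants per capita at each generation.
At generation 1 (Edmund, Lydia, Tessa) there are 3 shares of (1)/3 = 1/3 each.
Living: Tessa — each takes 1/3.
Deceased: Edmund and Lydia. Their combined 2/3 is pooled and carried to generation 2.
At generation 2 (Victor, Judith, Rose, Samuel, Prudence, Quentin) there are 6 shares of (2/3)/6 = 1/9 each.
Living: Victor, Judith, Rose, Samuel, Prudence, and Quentin — each takes 1/9.

Judith 1/9; Prudence 1/9; Quentin 1/9; Rose 1/9; Samuel 1/9; Tessa 1/3; Victor 1/9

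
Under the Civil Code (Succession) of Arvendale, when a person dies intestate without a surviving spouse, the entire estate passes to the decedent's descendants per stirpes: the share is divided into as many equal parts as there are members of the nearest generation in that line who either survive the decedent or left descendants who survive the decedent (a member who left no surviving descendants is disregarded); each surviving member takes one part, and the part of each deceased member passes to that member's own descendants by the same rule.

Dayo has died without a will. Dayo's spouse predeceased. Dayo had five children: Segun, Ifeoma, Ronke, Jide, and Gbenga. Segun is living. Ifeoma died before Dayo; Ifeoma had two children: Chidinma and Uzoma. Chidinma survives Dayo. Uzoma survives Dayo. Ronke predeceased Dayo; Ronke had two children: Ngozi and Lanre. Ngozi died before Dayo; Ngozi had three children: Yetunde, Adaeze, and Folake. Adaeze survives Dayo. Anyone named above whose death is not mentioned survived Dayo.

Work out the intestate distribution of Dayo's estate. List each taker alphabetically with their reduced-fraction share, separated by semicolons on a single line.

There is no surviving spouse, so the entire estate passes to Dayo's descendants per stirpes.
The estate is divided into 5 equal shares of 1/5 among Segun, Ifeoma, Ronke, Jide, Gbenga.
Segun is living and takes 1/5.
Ifeoma predeceased; the 1/5 allotted to Ifeoma's branch passes to Ifeoma's issue by representation.
The 1/5 is divided into 2 equal shares of 1/10 among Chidinma, Uzoma.
Chidinma is living and takes 1/10.
Uzoma is living and takes 1/10.
Ronke predeceased; the 1/5 allotted to Ronke's branch passes to Ronke's issue by representation.
The 1/5 is divided into 2 equal shares of 1/10 among Ngozi, Lanre.
Ngozi predeceased; the 1/10 allotted to Ngozi's branch passes to Ngozi's issue by representation.
The 1/10 is divided into 3 equal shares of 1/30 among Yetunde, Adaeze, Folake.
Yetunde is living and takes 1/30.
Adaeze is living and takes 1/30.
Folake is living and takes 1/30.
Lanre is living and takes 1/10.
Jide is living and takes 1/5.
Gbenga is living and takes 1/5.

Adaeze 1/30; Chidinma 1/10; Folake 1/30; Gbenga 1/5; Jide 1/5; Lanre 1/10; Segun 1/5; Uzoma 1/10; Yetunde 1/30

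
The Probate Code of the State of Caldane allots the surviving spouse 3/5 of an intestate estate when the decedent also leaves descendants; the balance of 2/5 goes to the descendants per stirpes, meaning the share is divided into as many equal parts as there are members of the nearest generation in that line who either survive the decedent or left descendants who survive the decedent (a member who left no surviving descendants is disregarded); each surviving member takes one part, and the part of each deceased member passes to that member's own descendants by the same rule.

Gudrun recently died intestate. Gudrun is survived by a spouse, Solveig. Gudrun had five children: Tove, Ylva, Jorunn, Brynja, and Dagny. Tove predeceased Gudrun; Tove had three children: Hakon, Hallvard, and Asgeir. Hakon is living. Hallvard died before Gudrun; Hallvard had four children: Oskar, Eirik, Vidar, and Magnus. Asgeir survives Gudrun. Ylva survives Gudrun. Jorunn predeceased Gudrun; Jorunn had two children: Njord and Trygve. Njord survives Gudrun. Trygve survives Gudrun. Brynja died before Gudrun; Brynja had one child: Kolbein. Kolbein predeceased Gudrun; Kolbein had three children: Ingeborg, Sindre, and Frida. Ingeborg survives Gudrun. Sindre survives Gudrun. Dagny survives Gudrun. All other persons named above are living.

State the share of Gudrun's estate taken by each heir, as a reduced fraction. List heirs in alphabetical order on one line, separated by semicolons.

Asgeir 2/75; Dagny 2/25; Eirik 1/150; Frida 2/75; Hakon 2/75; Ingeborg 2/75; Magnus 1/150; Njord 1/25; Oskar 1/150; Sindre 2/75; Solveig 3/5; Trygve 1/25; Vidar 1/150; Ylva 2/25

Solveig, as surviving spouse, takes 3/5.
The remaining 2/5 passes to Gudrun's descendants per stirpes.
The 2/5 is divided into 5 equal shares of 2/25 among Tove, Ylva, Jorunn, Brynja, Dagny.
Tove predeceased; the 2/25 allotted to Tove's branch passes to Tove's issue by representation.
The 2/25 is divided into 3 equal shares of 2/75 among Hakon, Hallvard, Asgeir.
Hakon is living and takes 2/75.
Hallvard predeceased; the 2/75 allotted to Hallvard's branch passes to Hallvard's issue by representation.
The 2/75 is divided into 4 equal shares of 1/150 among Oskar, Eirik, Vidar, Magnus.
Oskar is living and takes 1/150.
Eirik is living and takes 1/150.
Vidar is living and takes 1/150.
Magnus is living and takes 1/150.
Asgeir is living and takes 2/75.
Ylva is living and takes 2/25.
Jorunn predeceased; the 2/25 allotted to Jorunn's branch passes to Jorunn's issue by representation.
The 2/25 is divided into 2 equal shares of 1/25 among Njord, Trygve.
Njord is living and takes 1/25.
Trygve is living and takes 1/25.
Brynja predeceased; the 2/25 allotted to Brynja's branch passes to Brynja's issue by representation.
Kolbein's line is the sole branch at this level, so the full 2/25 passes to Kolbein's issue by representation.
The 2/25 is divided into 3 equal shares of 2/75 among Ingeborg, Sindre, Frida.
Ingeborg is living and takes 2/75.
Sindre is living and takes 2/75.
Frida is living and takes 2/75.
Dagny is living and takes 2/25.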